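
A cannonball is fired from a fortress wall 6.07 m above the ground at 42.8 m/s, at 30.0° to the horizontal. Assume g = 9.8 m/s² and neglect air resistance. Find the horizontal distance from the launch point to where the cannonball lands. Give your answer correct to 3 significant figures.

172 m

Components: v_x = 42.8 cos 30.0° = 37.07 m/s, v_y = 42.8 sin 30.0° = 21.40 m/s.
Vertical: 0 = 6.07 + 21.40 t − ½(9.8) t² ⇒ 4.900 t² − 21.40 t − 6.07 = 0.
t = [21.40 + √(458.0 + 119.0)] / 9.800 = 4.635 s.
Horizontal: R = v_x · t = 37.07 × 4.635 = 172 m.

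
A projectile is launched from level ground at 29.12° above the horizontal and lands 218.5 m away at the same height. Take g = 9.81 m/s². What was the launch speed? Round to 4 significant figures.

On level ground, R = v₀² sin(2θ) / g, so v₀ = √(R g / sin 2θ).
sin(2 × 29.12°) = 0.8503.
v₀ = √(218.5 × 9.81 / 0.8503) = √2520.9 = 50.21 m/s.

50.21 m/s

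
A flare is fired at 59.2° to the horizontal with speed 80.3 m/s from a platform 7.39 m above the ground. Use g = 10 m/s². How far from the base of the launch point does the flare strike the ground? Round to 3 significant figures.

Components: v_x = 80.3 cos 59.2° = 41.12 m/s, v_y = 80.3 sin 59.2° = 68.97 m/s.
Vertical: 0 = 7.39 + 68.97 t − ½(10) t² ⇒ 5.000 t² − 68.97 t − 7.39 = 0.
t = [68.97 + √(4757 + 147.8)] / 10.00 = 13.90 s.
Horizontal: R = v_x · t = 41.12 × 13.90 = 572 m.

572 m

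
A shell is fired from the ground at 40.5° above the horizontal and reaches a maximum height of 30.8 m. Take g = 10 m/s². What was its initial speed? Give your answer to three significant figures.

38.2 m/s

At maximum height v_y = 0, so (v₀ sin θ)² = 2 g H.
v₀ sin 40.5° = √(2 × 10 × 30.8) = 24.82 m/s.
v₀ = 24.82 / sin 40.5° = 24.82 / 0.6494 = 38.2 m/s.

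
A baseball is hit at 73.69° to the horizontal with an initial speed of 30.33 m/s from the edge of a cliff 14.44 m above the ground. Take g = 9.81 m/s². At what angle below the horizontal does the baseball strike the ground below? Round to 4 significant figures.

75.79°

v_x = 30.33 cos 73.69° = 8.5177 m/s.
At impact |v_y| = √(v_y0² + 2 g h) = √(29.109² + 2×9.81×14.44) = 33.625 m/s.
Angle below horizontal = arctan(|v_y| / v_x) = arctan(33.625 / 8.5177) = 75.79°.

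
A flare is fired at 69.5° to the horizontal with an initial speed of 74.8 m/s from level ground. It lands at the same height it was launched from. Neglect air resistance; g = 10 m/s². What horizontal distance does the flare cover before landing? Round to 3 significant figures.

Components: v_x = 74.8 cos 69.5° = 26.20 m/s, v_y = 74.8 sin 69.5° = 70.06 m/s.
Time of flight (same landing height): t = 2 v_y / g = 2 × 70.06 / 10 = 14.01 s.
Range: R = v_x · t = 26.20 × 14.01 = 367 m.

367 m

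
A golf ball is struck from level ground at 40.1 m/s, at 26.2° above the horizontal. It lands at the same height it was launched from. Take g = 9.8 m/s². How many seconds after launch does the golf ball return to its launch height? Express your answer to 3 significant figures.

3.61 s

Vertical component: v_y = 40.1 sin 26.2° = 17.70 m/s.
For a projectile landing at launch height, time of flight is t = 2 v_y / g = 2 × 17.70 / 9.8 = 3.61 s.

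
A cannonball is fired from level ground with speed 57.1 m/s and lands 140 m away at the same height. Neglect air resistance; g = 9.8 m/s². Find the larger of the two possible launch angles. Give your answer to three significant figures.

77.6°

Level-ground range: R = v₀² sin(2θ)/g ⇒ sin 2θ = R g / v₀² = 140×9.8/57.1² = 0.4208.
2θ = arcsin(0.4208) = 24.89° or 180° − 24.89° = 155.11°.
So θ = 12.4° or θ = 77.6°.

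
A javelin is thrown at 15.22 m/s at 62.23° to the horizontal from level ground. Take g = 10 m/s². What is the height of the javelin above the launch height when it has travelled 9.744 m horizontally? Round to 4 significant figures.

v_x = 15.22 cos 62.23° = 7.0914 m/s, v_y0 = 15.22 sin 62.23° = 13.467 m/s.
Time to reach x = 9.744 m: t = x / v_x = 9.744 / 7.0914 = 1.3741 s.
y = v_y0 t − ½ g t² = 13.467×1.3741 − 5.000×1.3741² = 9.064 m.

9.064 m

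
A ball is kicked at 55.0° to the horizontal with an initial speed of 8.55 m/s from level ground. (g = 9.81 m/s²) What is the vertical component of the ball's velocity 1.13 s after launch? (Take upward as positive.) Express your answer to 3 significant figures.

-4.08 m/s

Initial vertical component: v_y0 = 8.55 sin 55.0° = 7.004 m/s.
v_y(t) = v_y0 − g t = 7.004 − 9.81 × 1.13 = -4.08 m/s.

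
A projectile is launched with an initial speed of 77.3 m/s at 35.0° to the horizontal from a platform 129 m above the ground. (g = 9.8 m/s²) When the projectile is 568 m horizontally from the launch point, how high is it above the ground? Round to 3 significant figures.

v_x = 77.3 cos 35.0° = 63.32 m/s, v_y0 = 77.3 sin 35.0° = 44.34 m/s.
Time to reach x = 568 m: t = x / v_x = 568 / 63.32 = 8.970 s.
y = 129 + v_y0 t − ½ g t² = 129 + 44.34×8.970 − 4.900×8.970² = 132 m.

132 m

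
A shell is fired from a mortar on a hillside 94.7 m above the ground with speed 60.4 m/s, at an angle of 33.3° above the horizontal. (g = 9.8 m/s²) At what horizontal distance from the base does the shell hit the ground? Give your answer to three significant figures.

Components: v_x = 60.4 cos 33.3° = 50.48 m/s, v_y = 60.4 sin 33.3° = 33.16 m/s.
Vertical: 0 = 94.7 + 33.16 t − ½(9.8) t² ⇒ 4.900 t² − 33.16 t − 94.7 = 0.
t = [33.16 + √(1100 + 1856)] / 9.800 = 8.932 s.
Horizontal: R = v_x · t = 50.48 × 8.932 = 451 m.

451 m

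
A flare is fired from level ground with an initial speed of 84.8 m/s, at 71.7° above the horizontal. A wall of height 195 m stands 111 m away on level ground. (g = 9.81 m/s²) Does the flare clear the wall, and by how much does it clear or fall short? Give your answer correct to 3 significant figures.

Yes — it clears the wall by 55.4 m.

v_x = 84.8 cos 71.7° = 26.63 m/s; v_y0 = 84.8 sin 71.7° = 80.51 m/s.
Time to reach the wall: t = 111 / 26.63 = 4.168 s.
Height at that point: y = 80.51×4.168 − 4.905×4.168² = 250.4 m.
That is 250.4 − 195 = 55.4 m above the top of the wall, so the flare clears it.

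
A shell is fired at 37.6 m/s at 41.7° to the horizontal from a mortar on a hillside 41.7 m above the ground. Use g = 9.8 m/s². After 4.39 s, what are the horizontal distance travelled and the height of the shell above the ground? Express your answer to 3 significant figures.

x = 123 m, y = 57.1 m

v_x = 37.6 cos 41.7° = 28.07 m/s; v_y0 = 37.6 sin 41.7° = 25.01 m/s.
x = v_x t = 28.07 × 4.39 = 123 m.
y = 41.7 + v_y0 t − ½ g t² = 57.1 m.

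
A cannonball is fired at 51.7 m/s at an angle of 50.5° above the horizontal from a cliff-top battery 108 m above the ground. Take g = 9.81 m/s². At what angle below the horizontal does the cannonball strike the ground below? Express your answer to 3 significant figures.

v_x = 51.7 cos 50.5° = 32.89 m/s.
At impact |v_y| = √(v_y0² + 2 g h) = √(39.89² + 2×9.81×108) = 60.91 m/s.
Angle below horizontal = arctan(|v_y| / v_x) = arctan(60.91 / 32.89) = 61.6°.

61.6°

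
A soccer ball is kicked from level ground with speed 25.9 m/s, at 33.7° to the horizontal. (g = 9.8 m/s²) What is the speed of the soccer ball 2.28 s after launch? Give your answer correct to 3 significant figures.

v_x = 25.9 cos 33.7° = 21.55 m/s (constant).
v_y(t) = 25.9 sin 33.7° − g t = 14.37 − 9.8 × 2.28 = -7.974 m/s.
Speed = √(v_x² + v_y²) = √(464.4 + 63.58) = 23.0 m/s.

23.0 m/s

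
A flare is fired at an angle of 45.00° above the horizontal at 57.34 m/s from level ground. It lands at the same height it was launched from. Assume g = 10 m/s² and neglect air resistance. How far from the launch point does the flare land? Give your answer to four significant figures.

328.8 m

For level ground, R = v₀² sin(2θ) / g.
sin(2 × 45.00°) = sin 90.000° = 1.000.
R = (57.34)² × 1.000 / 10 = 328.8 m.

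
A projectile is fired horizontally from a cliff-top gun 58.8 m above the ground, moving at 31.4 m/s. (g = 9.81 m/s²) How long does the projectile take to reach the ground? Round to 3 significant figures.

3.46 s

The horizontal speed doesn't affect the fall. With v_y0 = 0, h = ½ g t².
t = √(2 × 58.8 / 9.81) = √11.99 = 3.46 s.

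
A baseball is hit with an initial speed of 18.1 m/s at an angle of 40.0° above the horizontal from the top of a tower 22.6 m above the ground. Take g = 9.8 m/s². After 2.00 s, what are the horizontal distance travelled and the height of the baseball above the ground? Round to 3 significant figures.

x = 27.7 m, y = 26.3 m

v_x = 18.1 cos 40.0° = 13.87 m/s; v_y0 = 18.1 sin 40.0° = 11.63 m/s.
x = v_x t = 13.87 × 2.00 = 27.7 m.
y = 22.6 + v_y0 t − ½ g t² = 26.3 m.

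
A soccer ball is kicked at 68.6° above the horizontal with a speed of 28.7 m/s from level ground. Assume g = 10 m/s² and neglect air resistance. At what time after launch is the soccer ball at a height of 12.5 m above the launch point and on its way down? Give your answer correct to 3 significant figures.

v_y0 = 28.7 sin 68.6° = 26.72 m/s.
Set y = v_y0 t − ½ g t² = 12.5: 5.000 t² − 26.72 t + 12.5 = 0.
t = [26.72 ± √(714.0 − 250.0)] / 10 = (26.72 ± 21.54) / 10, giving t = 0.518 s or t = 4.83 s.
On the way down corresponds to the larger root: t = 4.83 s.

4.83 s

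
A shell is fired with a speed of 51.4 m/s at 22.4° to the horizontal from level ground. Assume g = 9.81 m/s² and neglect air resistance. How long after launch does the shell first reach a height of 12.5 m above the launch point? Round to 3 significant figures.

v_y0 = 51.4 sin 22.4° = 19.59 m/s.
Set y = v_y0 t − ½ g t² = 12.5: 4.905 t² − 19.59 t + 12.5 = 0.
t = [19.59 ± √(383.8 − 245.2)] / 9.81 = (19.59 ± 11.77) / 9.81, giving t = 0.797 s or t = 3.20 s.
The shell is on the way up at the first time, so t = 0.797 s.

0.797 s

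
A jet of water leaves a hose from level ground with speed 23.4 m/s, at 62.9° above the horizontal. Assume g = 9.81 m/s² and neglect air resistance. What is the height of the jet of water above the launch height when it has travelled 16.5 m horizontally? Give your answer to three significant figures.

20.5 m

v_x = 23.4 cos 62.9° = 10.66 m/s, v_y0 = 23.4 sin 62.9° = 20.83 m/s.
Time to reach x = 16.5 m: t = x / v_x = 16.5 / 10.66 = 1.548 s.
y = v_y0 t − ½ g t² = 20.83×1.548 − 4.905×1.548² = 20.5 m.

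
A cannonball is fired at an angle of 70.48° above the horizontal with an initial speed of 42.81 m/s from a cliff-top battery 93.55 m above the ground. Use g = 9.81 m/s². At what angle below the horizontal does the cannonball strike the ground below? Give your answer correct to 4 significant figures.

76.34°

v_x = 42.81 cos 70.48° = 14.304 m/s.
At impact |v_y| = √(v_y0² + 2 g h) = √(40.349² + 2×9.81×93.55) = 58.851 m/s.
Angle below horizontal = arctan(|v_y| / v_x) = arctan(58.851 / 14.304) = 76.34°.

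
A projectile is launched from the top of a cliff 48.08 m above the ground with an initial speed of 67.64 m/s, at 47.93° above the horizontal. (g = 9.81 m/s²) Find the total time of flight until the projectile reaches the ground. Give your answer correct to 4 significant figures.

Vertical component: v_y = 67.64 sin 47.93° = 50.211 m/s.
Taking up as positive with launch at y = 48.08 m, landing at y = 0: 0 = 48.08 + 50.211 t − ½(9.81) t².
Solving 4.905 t² − 50.211 t − 48.08 = 0 gives t = [50.211 + √(50.211² + 4·4.905·48.08)] / 9.810 = 11.12 s.

11.12 s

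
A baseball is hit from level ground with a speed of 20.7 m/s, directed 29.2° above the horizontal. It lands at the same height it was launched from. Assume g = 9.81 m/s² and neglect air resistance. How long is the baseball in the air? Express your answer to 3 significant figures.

Vertical component: v_y = 20.7 sin 29.2° = 10.10 m/s.
For a projectile landing at launch height, time of flight is t = 2 v_y / g = 2 × 10.10 / 9.81 = 2.06 s.

2.06 s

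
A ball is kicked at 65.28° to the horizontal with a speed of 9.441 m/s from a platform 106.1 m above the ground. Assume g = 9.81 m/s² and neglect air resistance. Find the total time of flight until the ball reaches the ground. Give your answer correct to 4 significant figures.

Vertical component: v_y = 9.441 sin 65.28° = 8.5758 m/s.
Taking up as positive with launch at y = 106.1 m, landing at y = 0: 0 = 106.1 + 8.5758 t − ½(9.81) t².
Solving 4.905 t² − 8.5758 t − 106.1 = 0 gives t = [8.5758 + √(8.5758² + 4·4.905·106.1)] / 9.810 = 5.607 s.

5.607 s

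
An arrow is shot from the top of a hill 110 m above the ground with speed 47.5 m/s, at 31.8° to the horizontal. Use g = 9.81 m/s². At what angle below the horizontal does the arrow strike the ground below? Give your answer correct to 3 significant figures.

52.6°

v_x = 47.5 cos 31.8° = 40.37 m/s.
At impact |v_y| = √(v_y0² + 2 g h) = √(25.03² + 2×9.81×110) = 52.77 m/s.
Angle below horizontal = arctan(|v_y| / v_x) = arctan(52.77 / 40.37) = 52.6°.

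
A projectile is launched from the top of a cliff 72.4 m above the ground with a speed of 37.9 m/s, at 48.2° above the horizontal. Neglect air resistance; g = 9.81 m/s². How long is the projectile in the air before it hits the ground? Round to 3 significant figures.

7.68 s

Vertical component: v_y = 37.9 sin 48.2° = 28.25 m/s.
Taking up as positive with launch at y = 72.4 m, landing at y = 0: 0 = 72.4 + 28.25 t − ½(9.81) t².
Solving 4.905 t² − 28.25 t − 72.4 = 0 gives t = [28.25 + √(28.25² + 4·4.905·72.4)] / 9.810 = 7.68 s.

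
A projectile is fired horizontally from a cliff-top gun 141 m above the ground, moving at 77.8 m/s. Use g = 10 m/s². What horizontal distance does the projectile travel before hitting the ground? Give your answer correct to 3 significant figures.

Initial vertical velocity is zero, so the fall time comes from h = ½ g t²: t = √(2 × 141 / 10) = 5.310 s.
Horizontal motion is uniform at 77.8 m/s, so x = 77.8 × 5.310 = 413 m.

413 m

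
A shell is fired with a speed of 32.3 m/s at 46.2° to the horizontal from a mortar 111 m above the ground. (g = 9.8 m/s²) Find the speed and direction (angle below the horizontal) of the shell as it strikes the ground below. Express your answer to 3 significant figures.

56.7 m/s at 66.8° below the horizontal

v_x = 32.3 cos 46.2° = 22.36 m/s (constant).
|v_y| at impact = √((23.31)² + 2×9.8×111) = 52.14 m/s.
Speed = √(22.36² + 52.14²) = 56.7 m/s; angle = arctan(52.14/22.36) = 66.8° below horizontal.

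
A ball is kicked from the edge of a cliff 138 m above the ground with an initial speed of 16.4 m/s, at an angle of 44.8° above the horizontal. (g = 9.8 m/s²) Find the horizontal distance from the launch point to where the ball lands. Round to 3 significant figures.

77.0 m

Components: v_x = 16.4 cos 44.8° = 11.64 m/s, v_y = 16.4 sin 44.8° = 11.56 m/s.
Vertical: 0 = 138 + 11.56 t − ½(9.8) t² ⇒ 4.900 t² − 11.56 t − 138 = 0.
t = [11.56 + √(133.6 + 2705)] / 9.800 = 6.616 s.
Horizontal: R = v_x · t = 11.64 × 6.616 = 77.0 m.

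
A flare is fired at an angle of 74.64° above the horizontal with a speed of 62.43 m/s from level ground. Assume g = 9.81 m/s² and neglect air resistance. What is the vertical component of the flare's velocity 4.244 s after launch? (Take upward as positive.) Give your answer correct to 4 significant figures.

18.57 m/s

Initial vertical component: v_y0 = 62.43 sin 74.64° = 60.200 m/s.
v_y(t) = v_y0 − g t = 60.200 − 9.81 × 4.244 = 18.57 m/s.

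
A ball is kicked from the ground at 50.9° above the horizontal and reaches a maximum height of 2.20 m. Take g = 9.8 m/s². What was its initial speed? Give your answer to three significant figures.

8.46 m/s

At maximum height v_y = 0, so (v₀ sin θ)² = 2 g H.
v₀ sin 50.9° = √(2 × 9.8 × 2.20) = 6.567 m/s.
v₀ = 6.567 / sin 50.9° = 6.567 / 0.7760 = 8.46 m/s.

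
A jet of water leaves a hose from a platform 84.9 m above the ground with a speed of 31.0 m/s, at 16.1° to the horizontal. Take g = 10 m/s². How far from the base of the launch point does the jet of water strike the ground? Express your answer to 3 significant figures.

Components: v_x = 31.0 cos 16.1° = 29.78 m/s, v_y = 31.0 sin 16.1° = 8.597 m/s.
Vertical: 0 = 84.9 + 8.597 t − ½(10) t² ⇒ 5.000 t² − 8.597 t − 84.9 = 0.
t = [8.597 + √(73.91 + 1698)] / 10.00 = 5.069 s.
Horizontal: R = v_x · t = 29.78 × 5.069 = 151 m.

151 m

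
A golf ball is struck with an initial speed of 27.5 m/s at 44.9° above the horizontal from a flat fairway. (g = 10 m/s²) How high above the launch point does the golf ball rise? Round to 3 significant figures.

18.8 m

Vertical component of launch velocity: v_y = 27.5 sin 44.9° = 19.41 m/s.
At the highest point the vertical velocity is zero, so v_y² = 2 g h_max.
h_max = (19.41)² / (2 × 10) = 376.7 / 20.00 = 18.8 m.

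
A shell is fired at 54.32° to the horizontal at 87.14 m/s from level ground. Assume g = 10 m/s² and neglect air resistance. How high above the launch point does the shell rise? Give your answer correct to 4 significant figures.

Vertical component of launch velocity: v_y = 87.14 sin 54.32° = 70.783 m/s.
At the highest point the vertical velocity is zero, so v_y² = 2 g h_max.
h_max = (70.783)² / (2 × 10) = 5010.2 / 20.00 = 250.5 m.

250.5 m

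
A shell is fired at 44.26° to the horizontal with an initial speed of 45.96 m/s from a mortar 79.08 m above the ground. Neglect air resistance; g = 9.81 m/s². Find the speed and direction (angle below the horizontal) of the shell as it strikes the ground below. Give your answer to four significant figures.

v_x = 45.96 cos 44.26° = 32.916 m/s (constant).
|v_y| at impact = √((32.076)² + 2×9.81×79.08) = 50.798 m/s.
Speed = √(32.916² + 50.798²) = 60.53 m/s; angle = arctan(50.798/32.916) = 57.06° below horizontal.

60.53 m/s at 57.06° below the horizontal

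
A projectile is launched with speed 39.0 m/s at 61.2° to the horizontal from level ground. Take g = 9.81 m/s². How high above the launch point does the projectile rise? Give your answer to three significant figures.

Vertical component of launch velocity: v_y = 39.0 sin 61.2° = 34.18 m/s.
At the highest point the vertical velocity is zero, so v_y² = 2 g h_max.
h_max = (34.18)² / (2 × 9.81) = 1168 / 19.62 = 59.5 m.

59.5 m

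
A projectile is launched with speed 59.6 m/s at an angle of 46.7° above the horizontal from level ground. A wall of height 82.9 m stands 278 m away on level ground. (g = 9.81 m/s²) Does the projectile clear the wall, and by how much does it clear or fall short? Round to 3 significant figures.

No — it falls 14.8 m short of clearing the wall.

v_x = 59.6 cos 46.7° = 40.87 m/s; v_y0 = 59.6 sin 46.7° = 43.38 m/s.
Time to reach the wall: t = 278 / 40.87 = 6.802 s.
Height at that point: y = 43.38×6.802 − 4.905×6.802² = 68.13 m.
That is 82.9 − 68.13 = 14.8 m below the top of the wall, so the projectile does not clear it.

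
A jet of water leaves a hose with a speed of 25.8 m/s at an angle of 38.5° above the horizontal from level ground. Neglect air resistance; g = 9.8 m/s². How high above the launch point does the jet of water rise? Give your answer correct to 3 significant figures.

Vertical component of launch velocity: v_y = 25.8 sin 38.5° = 16.06 m/s.
At the highest point the vertical velocity is zero, so v_y² = 2 g h_max.
h_max = (16.06)² / (2 × 9.8) = 257.9 / 19.60 = 13.2 m.

13.2 m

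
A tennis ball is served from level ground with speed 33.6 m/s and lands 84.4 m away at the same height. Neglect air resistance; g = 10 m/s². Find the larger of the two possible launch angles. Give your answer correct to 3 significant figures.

Level-ground range: R = v₀² sin(2θ)/g ⇒ sin 2θ = R g / v₀² = 84.4×10/33.6² = 0.7476.
2θ = arcsin(0.7476) = 48.38° or 180° − 48.38° = 131.62°.
So θ = 24.2° or θ = 65.8°.

65.8°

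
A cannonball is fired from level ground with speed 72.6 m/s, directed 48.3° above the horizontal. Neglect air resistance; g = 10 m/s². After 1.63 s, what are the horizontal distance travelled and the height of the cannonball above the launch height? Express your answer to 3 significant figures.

v_x = 72.6 cos 48.3° = 48.30 m/s; v_y0 = 72.6 sin 48.3° = 54.21 m/s.
x = v_x t = 48.30 × 1.63 = 78.7 m.
y = v_y0 t − ½ g t² = 54.21×1.63 − 5.000×1.63² = 75.1 m.

x = 78.7 m, y = 75.1 m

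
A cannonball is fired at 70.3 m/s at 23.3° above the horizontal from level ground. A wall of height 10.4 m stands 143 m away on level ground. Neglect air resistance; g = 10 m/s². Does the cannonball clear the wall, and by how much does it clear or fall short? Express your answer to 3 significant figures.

v_x = 70.3 cos 23.3° = 64.57 m/s; v_y0 = 70.3 sin 23.3° = 27.81 m/s.
Time to reach the wall: t = 143 / 64.57 = 2.215 s.
Height at that point: y = 27.81×2.215 − 5.000×2.215² = 37.07 m.
That is 37.07 − 10.4 = 26.7 m above the top of the wall, so the cannonball clears it.

Yes — it clears the wall by 26.7 m.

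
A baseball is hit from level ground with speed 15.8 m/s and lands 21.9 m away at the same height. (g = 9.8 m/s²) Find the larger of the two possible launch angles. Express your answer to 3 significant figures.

60.4°

Level-ground range: R = v₀² sin(2θ)/g ⇒ sin 2θ = R g / v₀² = 21.9×9.8/15.8² = 0.8597.
2θ = arcsin(0.8597) = 59.28° or 180° − 59.28° = 120.72°.
So θ = 29.6° or θ = 60.4°.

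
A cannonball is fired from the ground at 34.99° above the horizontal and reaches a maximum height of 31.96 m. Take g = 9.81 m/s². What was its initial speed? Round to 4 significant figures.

At maximum height v_y = 0, so (v₀ sin θ)² = 2 g H.
v₀ sin 34.99° = √(2 × 9.81 × 31.96) = 25.041 m/s.
v₀ = 25.041 / sin 34.99° = 25.041 / 0.5734 = 43.67 m/s.

43.67 m/s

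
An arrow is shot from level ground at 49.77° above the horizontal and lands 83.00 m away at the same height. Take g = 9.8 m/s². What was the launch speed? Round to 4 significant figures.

On level ground, R = v₀² sin(2θ) / g, so v₀ = √(R g / sin 2θ).
sin(2 × 49.77°) = 0.9862.
v₀ = √(83.00 × 9.8 / 0.9862) = √824.78 = 28.72 m/s.

28.72 m/s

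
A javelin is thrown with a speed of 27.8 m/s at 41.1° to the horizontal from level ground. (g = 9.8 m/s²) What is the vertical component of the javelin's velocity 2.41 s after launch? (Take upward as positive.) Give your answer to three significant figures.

-5.34 m/s

Initial vertical component: v_y0 = 27.8 sin 41.1° = 18.28 m/s.
v_y(t) = v_y0 − g t = 18.28 − 9.8 × 2.41 = -5.34 m/s.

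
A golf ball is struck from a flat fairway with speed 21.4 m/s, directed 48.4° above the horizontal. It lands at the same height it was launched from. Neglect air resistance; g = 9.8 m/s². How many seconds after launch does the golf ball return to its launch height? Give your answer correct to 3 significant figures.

3.27 s

Vertical component: v_y = 21.4 sin 48.4° = 16.00 m/s.
For a projectile landing at launch height, time of flight is t = 2 v_y / g = 2 × 16.00 / 9.8 = 3.27 s.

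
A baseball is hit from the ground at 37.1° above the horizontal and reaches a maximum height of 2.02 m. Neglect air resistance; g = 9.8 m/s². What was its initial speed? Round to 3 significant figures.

At maximum height v_y = 0, so (v₀ sin θ)² = 2 g H.
v₀ sin 37.1° = √(2 × 9.8 × 2.02) = 6.292 m/s.
v₀ = 6.292 / sin 37.1° = 6.292 / 0.6032 = 10.4 m/s.

10.4 m/s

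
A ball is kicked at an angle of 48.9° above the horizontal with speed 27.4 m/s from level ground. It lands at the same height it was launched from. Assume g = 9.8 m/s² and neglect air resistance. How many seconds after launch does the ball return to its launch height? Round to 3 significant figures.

Vertical component: v_y = 27.4 sin 48.9° = 20.65 m/s.
For a projectile landing at launch height, time of flight is t = 2 v_y / g = 2 × 20.65 / 9.8 = 4.21 s.

4.21 s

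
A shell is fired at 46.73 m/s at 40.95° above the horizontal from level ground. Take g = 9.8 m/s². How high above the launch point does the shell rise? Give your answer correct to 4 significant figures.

47.86 m

Vertical component of launch velocity: v_y = 46.73 sin 40.95° = 30.627 m/s.
At the highest point the vertical velocity is zero, so v_y² = 2 g h_max.
h_max = (30.627)² / (2 × 9.8) = 938.01 / 19.60 = 47.86 m.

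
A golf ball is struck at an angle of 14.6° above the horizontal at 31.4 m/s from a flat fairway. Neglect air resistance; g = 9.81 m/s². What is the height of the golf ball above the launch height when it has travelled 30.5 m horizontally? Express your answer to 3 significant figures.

3.00 m

v_x = 31.4 cos 14.6° = 30.39 m/s, v_y0 = 31.4 sin 14.6° = 7.915 m/s.
Time to reach x = 30.5 m: t = x / v_x = 30.5 / 30.39 = 1.004 s.
y = v_y0 t − ½ g t² = 7.915×1.004 − 4.905×1.004² = 3.00 m.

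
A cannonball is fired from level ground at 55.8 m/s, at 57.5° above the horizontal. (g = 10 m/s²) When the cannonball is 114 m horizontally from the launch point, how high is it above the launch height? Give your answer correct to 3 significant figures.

107 m

v_x = 55.8 cos 57.5° = 29.98 m/s, v_y0 = 55.8 sin 57.5° = 47.06 m/s.
Time to reach x = 114 m: t = x / v_x = 114 / 29.98 = 3.803 s.
y = v_y0 t − ½ g t² = 47.06×3.803 − 5.000×3.803² = 107 m.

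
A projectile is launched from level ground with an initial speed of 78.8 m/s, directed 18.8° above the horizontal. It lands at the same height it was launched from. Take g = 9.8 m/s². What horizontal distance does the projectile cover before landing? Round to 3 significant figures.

387 m

For level ground, R = v₀² sin(2θ) / g.
sin(2 × 18.8°) = sin 37.60° = 0.6101.
R = (78.8)² × 0.6101 / 9.8 = 387 m.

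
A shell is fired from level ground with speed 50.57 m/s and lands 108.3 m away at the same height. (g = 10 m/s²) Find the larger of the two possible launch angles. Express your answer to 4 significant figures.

77.47°

Level-ground range: R = v₀² sin(2θ)/g ⇒ sin 2θ = R g / v₀² = 108.3×10/50.57² = 0.4235.
2θ = arcsin(0.4235) = 25.056° or 180° − 25.056° = 154.944°.
So θ = 12.53° or θ = 77.47°.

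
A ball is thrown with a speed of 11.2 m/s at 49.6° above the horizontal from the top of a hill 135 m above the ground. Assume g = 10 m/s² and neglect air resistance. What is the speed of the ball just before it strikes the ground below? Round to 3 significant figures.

53.2 m/s

v_x = 11.2 cos 49.6° = 7.259 m/s is unchanged throughout.
For the vertical component, v_y² = v_y0² + 2 g h = (8.529)² + 2×10×135 = 2773, so |v_y| = 52.66 m/s.
Impact speed = √(v_x² + v_y²) = √(52.69 + 2773) = 53.2 m/s.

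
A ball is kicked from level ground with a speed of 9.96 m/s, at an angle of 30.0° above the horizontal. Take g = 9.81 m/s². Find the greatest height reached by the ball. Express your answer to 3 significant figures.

1.26 m

Vertical component of launch velocity: v_y = 9.96 sin 30.0° = 4.980 m/s.
At the highest point the vertical velocity is zero, so v_y² = 2 g h_max.
h_max = (4.980)² / (2 × 9.81) = 24.80 / 19.62 = 1.26 m.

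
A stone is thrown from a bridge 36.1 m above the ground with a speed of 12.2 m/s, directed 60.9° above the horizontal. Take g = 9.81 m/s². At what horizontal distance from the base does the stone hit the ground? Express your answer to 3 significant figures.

23.8 m

Components: v_x = 12.2 cos 60.9° = 5.933 m/s, v_y = 12.2 sin 60.9° = 10.66 m/s.
Vertical: 0 = 36.1 + 10.66 t − ½(9.81) t² ⇒ 4.905 t² − 10.66 t − 36.1 = 0.
t = [10.66 + √(113.6 + 708.3)] / 9.810 = 4.009 s.
Horizontal: R = v_x · t = 5.933 × 4.009 = 23.8 m.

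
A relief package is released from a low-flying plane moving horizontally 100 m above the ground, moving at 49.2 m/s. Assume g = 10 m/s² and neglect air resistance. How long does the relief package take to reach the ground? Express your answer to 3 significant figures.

The horizontal speed doesn't affect the fall. With v_y0 = 0, h = ½ g t².
t = √(2 × 100 / 10) = √20.00 = 4.47 s.

4.47 s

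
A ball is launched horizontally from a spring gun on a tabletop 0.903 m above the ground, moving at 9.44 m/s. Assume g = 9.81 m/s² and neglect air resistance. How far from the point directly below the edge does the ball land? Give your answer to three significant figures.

Initial vertical velocity is zero, so the fall time comes from h = ½ g t²: t = √(2 × 0.903 / 9.81) = 0.4291 s.
Horizontal motion is uniform at 9.44 m/s, so x = 9.44 × 0.4291 = 4.05 m.

4.05 m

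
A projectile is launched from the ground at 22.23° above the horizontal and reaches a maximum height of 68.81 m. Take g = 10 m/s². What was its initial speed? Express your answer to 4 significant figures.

At maximum height v_y = 0, so (v₀ sin θ)² = 2 g H.
v₀ sin 22.23° = √(2 × 10 × 68.81) = 37.097 m/s.
v₀ = 37.097 / sin 22.23° = 37.097 / 0.3783 = 98.06 m/s.

98.06 m/s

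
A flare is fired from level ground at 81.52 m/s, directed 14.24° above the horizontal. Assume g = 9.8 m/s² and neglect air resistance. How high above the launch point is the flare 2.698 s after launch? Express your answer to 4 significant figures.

v_y0 = 81.52 sin 14.24° = 20.053 m/s.
y(t) = v_y0 t − ½ g t² = 20.053×2.698 − 4.900×2.698² = 18.43 m.

18.43 m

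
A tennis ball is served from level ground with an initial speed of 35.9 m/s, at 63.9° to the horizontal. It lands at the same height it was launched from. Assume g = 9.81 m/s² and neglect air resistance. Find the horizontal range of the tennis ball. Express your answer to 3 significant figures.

Components: v_x = 35.9 cos 63.9° = 15.79 m/s, v_y = 35.9 sin 63.9° = 32.24 m/s.
Time of flight (same landing height): t = 2 v_y / g = 2 × 32.24 / 9.81 = 6.573 s.
Range: R = v_x · t = 15.79 × 6.573 = 104 m.

104 m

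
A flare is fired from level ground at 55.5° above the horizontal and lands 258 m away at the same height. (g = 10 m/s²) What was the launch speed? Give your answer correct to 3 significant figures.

On level ground, R = v₀² sin(2θ) / g, so v₀ = √(R g / sin 2θ).
sin(2 × 55.5°) = 0.9336.
v₀ = √(258 × 10 / 0.9336) = √2763 = 52.6 m/s.

52.6 m/s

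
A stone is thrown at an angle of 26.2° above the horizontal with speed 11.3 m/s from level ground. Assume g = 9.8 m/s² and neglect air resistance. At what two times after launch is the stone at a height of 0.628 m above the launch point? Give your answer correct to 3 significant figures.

0.147 s and 0.871 s

v_y0 = 11.3 sin 26.2° = 4.989 m/s.
Set y = v_y0 t − ½ g t² = 0.628: 4.900 t² − 4.989 t + 0.628 = 0.
t = [4.989 ± √(24.89 − 12.31)] / 9.8 = (4.989 ± 3.547) / 9.8, giving t = 0.147 s or t = 0.871 s.
So the stone is at 0.628 m at t = 0.147 s (rising) and t = 0.871 s (falling).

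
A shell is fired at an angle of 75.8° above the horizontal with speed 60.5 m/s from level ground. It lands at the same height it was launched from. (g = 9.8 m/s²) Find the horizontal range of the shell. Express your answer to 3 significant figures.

Components: v_x = 60.5 cos 75.8° = 14.84 m/s, v_y = 60.5 sin 75.8° = 58.65 m/s.
Time of flight (same landing height): t = 2 v_y / g = 2 × 58.65 / 9.8 = 11.97 s.
Range: R = v_x · t = 14.84 × 11.97 = 178 m.

178 m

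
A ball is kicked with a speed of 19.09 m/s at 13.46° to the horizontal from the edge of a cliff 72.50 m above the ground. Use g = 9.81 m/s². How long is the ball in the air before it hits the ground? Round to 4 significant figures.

Vertical component: v_y = 19.09 sin 13.46° = 4.4435 m/s.
Taking up as positive with launch at y = 72.50 m, landing at y = 0: 0 = 72.50 + 4.4435 t − ½(9.81) t².
Solving 4.905 t² − 4.4435 t − 72.50 = 0 gives t = [4.4435 + √(4.4435² + 4·4.905·72.50)] / 9.810 = 4.324 s.

4.324 s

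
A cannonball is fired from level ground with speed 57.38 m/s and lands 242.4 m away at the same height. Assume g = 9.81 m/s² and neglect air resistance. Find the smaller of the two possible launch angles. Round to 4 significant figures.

23.12°

Level-ground range: R = v₀² sin(2θ)/g ⇒ sin 2θ = R g / v₀² = 242.4×9.81/57.38² = 0.7222.
2θ = arcsin(0.7222) = 46.236° or 180° − 46.236° = 133.764°.
So θ = 23.12° or θ = 66.88°.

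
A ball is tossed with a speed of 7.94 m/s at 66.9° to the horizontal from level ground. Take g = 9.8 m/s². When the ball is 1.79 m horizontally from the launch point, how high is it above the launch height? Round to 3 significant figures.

v_x = 7.94 cos 66.9° = 3.115 m/s, v_y0 = 7.94 sin 66.9° = 7.303 m/s.
Time to reach x = 1.79 m: t = x / v_x = 1.79 / 3.115 = 0.5746 s.
y = v_y0 t − ½ g t² = 7.303×0.5746 − 4.900×0.5746² = 2.58 m.

2.58 m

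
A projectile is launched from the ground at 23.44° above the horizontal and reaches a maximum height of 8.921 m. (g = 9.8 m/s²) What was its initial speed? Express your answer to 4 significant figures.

33.24 m/s

At maximum height v_y = 0, so (v₀ sin θ)² = 2 g H.
v₀ sin 23.44° = √(2 × 9.8 × 8.921) = 13.223 m/s.
v₀ = 13.223 / sin 23.44° = 13.223 / 0.3978 = 33.24 m/s.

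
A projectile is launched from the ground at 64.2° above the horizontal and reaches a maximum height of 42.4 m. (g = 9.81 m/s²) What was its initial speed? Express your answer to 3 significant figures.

At maximum height v_y = 0, so (v₀ sin θ)² = 2 g H.
v₀ sin 64.2° = √(2 × 9.81 × 42.4) = 28.84 m/s.
v₀ = 28.84 / sin 64.2° = 28.84 / 0.9003 = 32.0 m/s.

32.0 m/s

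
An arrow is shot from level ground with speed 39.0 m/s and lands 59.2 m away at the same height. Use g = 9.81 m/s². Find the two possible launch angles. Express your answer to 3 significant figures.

11.2° and 78.8°

Level-ground range: R = v₀² sin(2θ)/g ⇒ sin 2θ = R g / v₀² = 59.2×9.81/39.0² = 0.3818.
2θ = arcsin(0.3818) = 22.45° or 180° − 22.45° = 157.55°.
So θ = 11.2° or θ = 78.8°.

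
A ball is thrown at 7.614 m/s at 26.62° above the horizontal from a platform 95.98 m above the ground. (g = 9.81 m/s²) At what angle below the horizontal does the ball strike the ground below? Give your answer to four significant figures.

v_x = 7.614 cos 26.62° = 6.8069 m/s.
At impact |v_y| = √(v_y0² + 2 g h) = √(3.4116² + 2×9.81×95.98) = 43.529 m/s.
Angle below horizontal = arctan(|v_y| / v_x) = arctan(43.529 / 6.8069) = 81.11°.

81.11°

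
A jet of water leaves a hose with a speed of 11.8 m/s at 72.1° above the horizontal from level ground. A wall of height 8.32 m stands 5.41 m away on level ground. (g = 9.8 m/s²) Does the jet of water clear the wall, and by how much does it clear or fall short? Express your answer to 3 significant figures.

No — it falls 2.47 m short of clearing the wall.

v_x = 11.8 cos 72.1° = 3.627 m/s; v_y0 = 11.8 sin 72.1° = 11.23 m/s.
Time to reach the wall: t = 5.41 / 3.627 = 1.492 s.
Height at that point: y = 11.23×1.492 − 4.900×1.492² = 5.847 m.
That is 8.32 − 5.847 = 2.47 m below the top of the wall, so the jet of water does not clear it.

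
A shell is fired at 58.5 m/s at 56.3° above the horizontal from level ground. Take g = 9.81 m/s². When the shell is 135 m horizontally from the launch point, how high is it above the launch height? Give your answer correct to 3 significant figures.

v_x = 58.5 cos 56.3° = 32.46 m/s, v_y0 = 58.5 sin 56.3° = 48.67 m/s.
Time to reach x = 135 m: t = x / v_x = 135 / 32.46 = 4.159 s.
y = v_y0 t − ½ g t² = 48.67×4.159 − 4.905×4.159² = 118 m.

118 m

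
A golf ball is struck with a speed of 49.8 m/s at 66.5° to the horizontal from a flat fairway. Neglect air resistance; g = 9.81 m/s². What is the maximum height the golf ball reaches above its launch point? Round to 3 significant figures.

106 m

Vertical component of launch velocity: v_y = 49.8 sin 66.5° = 45.67 m/s.
At the highest point the vertical velocity is zero, so v_y² = 2 g h_max.
h_max = (45.67)² / (2 × 9.81) = 2086 / 19.62 = 106 m.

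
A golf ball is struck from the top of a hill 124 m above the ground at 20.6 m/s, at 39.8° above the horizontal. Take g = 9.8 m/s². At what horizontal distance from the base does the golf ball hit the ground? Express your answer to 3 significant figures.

104 m

Components: v_x = 20.6 cos 39.8° = 15.83 m/s, v_y = 20.6 sin 39.8° = 13.19 m/s.
Vertical: 0 = 124 + 13.19 t − ½(9.8) t² ⇒ 4.900 t² − 13.19 t − 124 = 0.
t = [13.19 + √(174.0 + 2430)] / 9.800 = 6.553 s.
Horizontal: R = v_x · t = 15.83 × 6.553 = 104 m.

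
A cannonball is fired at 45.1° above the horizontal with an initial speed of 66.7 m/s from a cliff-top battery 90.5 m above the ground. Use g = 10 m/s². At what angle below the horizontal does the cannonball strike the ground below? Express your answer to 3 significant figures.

53.5°

v_x = 66.7 cos 45.1° = 47.08 m/s.
At impact |v_y| = √(v_y0² + 2 g h) = √(47.25² + 2×10×90.5) = 63.58 m/s.
Angle below horizontal = arctan(|v_y| / v_x) = arctan(63.58 / 47.08) = 53.5°.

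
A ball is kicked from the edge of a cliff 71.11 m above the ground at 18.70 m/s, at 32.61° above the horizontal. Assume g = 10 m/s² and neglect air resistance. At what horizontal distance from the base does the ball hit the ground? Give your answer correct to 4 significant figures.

77.36 m

Components: v_x = 18.70 cos 32.61° = 15.752 m/s, v_y = 18.70 sin 32.61° = 10.078 m/s.
Vertical: 0 = 71.11 + 10.078 t − ½(10) t² ⇒ 5.000 t² − 10.078 t − 71.11 = 0.
t = [10.078 + √(101.57 + 1422.2)] / 10.00 = 4.9113 s.
Horizontal: R = v_x · t = 15.752 × 4.9113 = 77.36 m.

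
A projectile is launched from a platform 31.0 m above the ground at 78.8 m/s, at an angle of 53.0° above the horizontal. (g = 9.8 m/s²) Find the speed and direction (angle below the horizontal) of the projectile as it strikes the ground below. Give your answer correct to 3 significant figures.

v_x = 78.8 cos 53.0° = 47.42 m/s (constant).
|v_y| at impact = √((62.93)² + 2×9.8×31.0) = 67.59 m/s.
Speed = √(47.42² + 67.59²) = 82.6 m/s; angle = arctan(67.59/47.42) = 54.9° below horizontal.

82.6 m/s at 54.9° below the horizontal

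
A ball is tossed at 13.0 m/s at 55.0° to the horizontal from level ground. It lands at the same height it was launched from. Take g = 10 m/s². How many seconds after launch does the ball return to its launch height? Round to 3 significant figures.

Vertical component: v_y = 13.0 sin 55.0° = 10.65 m/s.
For a projectile landing at launch height, time of flight is t = 2 v_y / g = 2 × 10.65 / 10 = 2.13 s.

2.13 s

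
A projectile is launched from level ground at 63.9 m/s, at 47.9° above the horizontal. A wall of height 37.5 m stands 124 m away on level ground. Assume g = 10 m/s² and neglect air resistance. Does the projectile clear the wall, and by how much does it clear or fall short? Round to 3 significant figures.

v_x = 63.9 cos 47.9° = 42.84 m/s; v_y0 = 63.9 sin 47.9° = 47.41 m/s.
Time to reach the wall: t = 124 / 42.84 = 2.894 s.
Height at that point: y = 47.41×2.894 − 5.000×2.894² = 95.33 m.
That is 95.33 − 37.5 = 57.8 m above the top of the wall, so the projectile clears it.

Yes — it clears the wall by 57.8 m.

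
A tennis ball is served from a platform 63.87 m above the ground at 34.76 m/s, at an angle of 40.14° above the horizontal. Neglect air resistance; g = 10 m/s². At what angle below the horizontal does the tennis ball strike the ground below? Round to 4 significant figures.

v_x = 34.76 cos 40.14° = 26.573 m/s.
At impact |v_y| = √(v_y0² + 2 g h) = √(22.408² + 2×10×63.87) = 42.184 m/s.
Angle below horizontal = arctan(|v_y| / v_x) = arctan(42.184 / 26.573) = 57.79°.

57.79°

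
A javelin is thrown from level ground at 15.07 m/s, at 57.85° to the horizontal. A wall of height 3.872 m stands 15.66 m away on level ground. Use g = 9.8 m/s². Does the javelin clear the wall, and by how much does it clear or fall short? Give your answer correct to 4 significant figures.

v_x = 15.07 cos 57.85° = 8.0193 m/s; v_y0 = 15.07 sin 57.85° = 12.759 m/s.
Time to reach the wall: t = 15.66 / 8.0193 = 1.9528 s.
Height at that point: y = 12.759×1.9528 − 4.900×1.9528² = 6.2300 m.
That is 6.2300 − 3.872 = 2.358 m above the top of the wall, so the javelin clears it.

Yes — it clears the wall by 2.358 m.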